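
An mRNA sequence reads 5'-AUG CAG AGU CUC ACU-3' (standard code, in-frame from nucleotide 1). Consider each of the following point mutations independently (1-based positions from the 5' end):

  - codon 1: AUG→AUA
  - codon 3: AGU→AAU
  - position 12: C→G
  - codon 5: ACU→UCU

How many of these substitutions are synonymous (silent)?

1

Codon 1: AUG (Met) → AUA (Ile) — missense.
Codon 3: AGU (Ser) → AAU (Asn) — missense.
Codon 4: CUC (Leu) → CUG (Leu) — synonymous.
Codon 5: ACU (Thr) → UCU (Ser) — missense.
Synonymous: 1 of 4.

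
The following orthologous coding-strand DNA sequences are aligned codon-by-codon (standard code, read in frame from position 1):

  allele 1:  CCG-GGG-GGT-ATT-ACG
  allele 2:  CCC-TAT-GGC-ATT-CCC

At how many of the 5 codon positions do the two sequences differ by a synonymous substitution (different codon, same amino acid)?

Codon 1: CCG Pro / CCC Pro — synonymous.
Codon 2: GGG Gly / TAT Tyr — nonsynonymous.
Codon 3: GGT Gly / GGC Gly — synonymous.
Codon 4: ATT Ile / ATT Ile — identical.
Codon 5: ACG Thr / CCC Pro — nonsynonymous.
Synonymous differences: 2.

2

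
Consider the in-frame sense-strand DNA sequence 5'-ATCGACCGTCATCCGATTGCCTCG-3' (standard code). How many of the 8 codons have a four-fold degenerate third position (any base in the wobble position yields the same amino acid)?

4

Codon 1 ATC (Ile): third position 3-fold.
Codon 2 GAC (Asp): third position 2-fold.
Codon 3 CGT (Arg): third position 4-fold.
Codon 4 CAT (His): third position 2-fold.
Codon 5 CCG (Pro): third position 4-fold.
Codon 6 ATT (Ile): third position 3-fold.
Codon 7 GCC (Ala): third position 4-fold.
Codon 8 TCG (Ser): third position 4-fold.
Four-fold degenerate third positions: 4.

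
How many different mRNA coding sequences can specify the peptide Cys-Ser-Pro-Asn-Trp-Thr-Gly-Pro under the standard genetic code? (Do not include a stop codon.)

Cys: 2 codons.
Ser: 6 codons.
Pro: 4 codons.
Asn: 2 codons.
Trp: 1 codon.
Thr: 4 codons.
Gly: 4 codons.
Pro: 4 codons.
2 × 6 × 4 × 2 × 1 × 4 × 4 × 4 = 6144.

6144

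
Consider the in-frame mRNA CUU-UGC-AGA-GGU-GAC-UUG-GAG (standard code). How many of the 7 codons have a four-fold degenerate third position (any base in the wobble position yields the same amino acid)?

Codon 1 CUU (Leu): third position 4-fold.
Codon 2 UGC (Cys): third position 2-fold.
Codon 3 AGA (Arg): third position 2-fold.
Codon 4 GGU (Gly): third position 4-fold.
Codon 5 GAC (Asp): third position 2-fold.
Codon 6 UUG (Leu): third position 2-fold.
Codon 7 GAG (Glu): third position 2-fold.
Four-fold degenerate third positions: 2.

2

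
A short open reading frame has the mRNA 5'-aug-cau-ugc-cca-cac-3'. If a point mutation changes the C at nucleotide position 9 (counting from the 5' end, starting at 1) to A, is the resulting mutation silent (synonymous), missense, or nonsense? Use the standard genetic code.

Position 9 falls in codon 3: UGC → Cys.
After the substitution the codon is UGA → Stop.
The new codon is a stop codon, so this is a nonsense mutation.

nonsense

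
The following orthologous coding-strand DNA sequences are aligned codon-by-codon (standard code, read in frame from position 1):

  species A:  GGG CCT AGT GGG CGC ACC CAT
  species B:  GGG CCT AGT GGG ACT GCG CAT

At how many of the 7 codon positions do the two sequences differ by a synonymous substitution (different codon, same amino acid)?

Codon 1: GGG Gly / GGG Gly — identical.
Codon 2: CCT Pro / CCT Pro — identical.
Codon 3: AGT Ser / AGT Ser — identical.
Codon 4: GGG Gly / GGG Gly — identical.
Codon 5: CGC Arg / ACT Thr — nonsynonymous.
Codon 6: ACC Thr / GCG Ala — nonsynonymous.
Codon 7: CAT His / CAT His — identical.
Synonymous differences: 0.

0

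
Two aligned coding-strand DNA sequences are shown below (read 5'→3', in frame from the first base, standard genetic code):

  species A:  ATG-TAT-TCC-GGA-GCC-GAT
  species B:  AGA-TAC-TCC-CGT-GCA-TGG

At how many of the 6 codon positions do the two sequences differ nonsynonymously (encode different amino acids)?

3

Codon 1: ATG Met / AGA Arg — nonsynonymous.
Codon 2: TAT Tyr / TAC Tyr — synonymous.
Codon 3: TCC Ser / TCC Ser — identical.
Codon 4: GGA Gly / CGT Arg — nonsynonymous.
Codon 5: GCC Ala / GCA Ala — synonymous.
Codon 6: GAT Asp / TGG Trp — nonsynonymous.
Nonsynonymous differences: 3.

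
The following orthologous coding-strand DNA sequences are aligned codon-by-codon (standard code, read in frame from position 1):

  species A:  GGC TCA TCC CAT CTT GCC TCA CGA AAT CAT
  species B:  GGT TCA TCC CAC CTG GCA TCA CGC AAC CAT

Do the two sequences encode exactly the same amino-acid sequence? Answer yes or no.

yes

Codon 1: GGC Gly / GGT Gly — synonymous.
Codon 2: TCA Ser / TCA Ser — identical.
Codon 3: TCC Ser / TCC Ser — identical.
Codon 4: CAT His / CAC His — synonymous.
Codon 5: CTT Leu / CTG Leu — synonymous.
Codon 6: GCC Ala / GCA Ala — synonymous.
Codon 7: TCA Ser / TCA Ser — identical.
Codon 8: CGA Arg / CGC Arg — synonymous.
Codon 9: AAT Asn / AAC Asn — synonymous.
Codon 10: CAT His / CAT His — identical.
Nonsynonymous differences: 0 → same protein.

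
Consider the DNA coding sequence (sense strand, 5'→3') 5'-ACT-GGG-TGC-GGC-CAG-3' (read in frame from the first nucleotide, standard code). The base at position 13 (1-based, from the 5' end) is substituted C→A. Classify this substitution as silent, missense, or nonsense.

missense

Position 13 falls in codon 5: CAG → Gln.
After the substitution the codon is AAG → Lys.
Gln ≠ Lys, so this is a missense mutation.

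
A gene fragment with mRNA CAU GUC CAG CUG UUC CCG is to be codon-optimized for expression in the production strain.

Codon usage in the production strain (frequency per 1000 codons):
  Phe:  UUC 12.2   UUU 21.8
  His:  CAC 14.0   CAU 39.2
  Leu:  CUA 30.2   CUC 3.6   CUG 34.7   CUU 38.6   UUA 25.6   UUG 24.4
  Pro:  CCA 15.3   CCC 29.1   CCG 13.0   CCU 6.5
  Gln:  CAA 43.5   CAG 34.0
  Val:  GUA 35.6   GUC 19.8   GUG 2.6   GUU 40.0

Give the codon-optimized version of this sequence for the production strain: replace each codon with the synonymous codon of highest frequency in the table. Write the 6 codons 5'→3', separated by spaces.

Codon 1 (His): best is CAU at 39.2.
Codon 2 (Val): best is GUU at 40.0.
Codon 3 (Gln): best is CAA at 43.5.
Codon 4 (Leu): best is CUU at 38.6.
Codon 5 (Phe): best is UUU at 21.8.
Codon 6 (Pro): best is CCC at 29.1.

CAU GUU CAA CUU UUU CCC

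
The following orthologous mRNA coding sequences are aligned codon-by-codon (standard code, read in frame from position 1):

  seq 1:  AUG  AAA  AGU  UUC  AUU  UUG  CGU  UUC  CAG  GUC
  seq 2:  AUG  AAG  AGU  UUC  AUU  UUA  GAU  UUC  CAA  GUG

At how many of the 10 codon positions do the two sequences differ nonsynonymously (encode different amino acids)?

Codon 1: AUG Met / AUG Met — identical.
Codon 2: AAA Lys / AAG Lys — synonymous.
Codon 3: AGU Ser / AGU Ser — identical.
Codon 4: UUC Phe / UUC Phe — identical.
Codon 5: AUU Ile / AUU Ile — identical.
Codon 6: UUG Leu / UUA Leu — synonymous.
Codon 7: CGU Arg / GAU Asp — nonsynonymous.
Codon 8: UUC Phe / UUC Phe — identical.
Codon 9: CAG Gln / CAA Gln — synonymous.
Codon 10: GUC Val / GUG Val — synonymous.
Nonsynonymous differences: 1.

1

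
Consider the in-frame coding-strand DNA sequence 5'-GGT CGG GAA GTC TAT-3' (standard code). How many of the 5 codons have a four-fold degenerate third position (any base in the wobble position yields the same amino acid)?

Codon 1 GGT (Gly): third position 4-fold.
Codon 2 CGG (Arg): third position 4-fold.
Codon 3 GAA (Glu): third position 2-fold.
Codon 4 GTC (Val): third position 4-fold.
Codon 5 TAT (Tyr): third position 2-fold.
Four-fold degenerate third positions: 3.

3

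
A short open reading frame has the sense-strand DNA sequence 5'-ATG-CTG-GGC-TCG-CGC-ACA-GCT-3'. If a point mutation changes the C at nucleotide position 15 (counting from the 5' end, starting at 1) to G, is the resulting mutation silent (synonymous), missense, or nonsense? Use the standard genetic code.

Position 15 falls in codon 5: CGC → Arg.
After the substitution the codon is CGG → Arg.
Both encode Arg, so the change is synonymous.

silent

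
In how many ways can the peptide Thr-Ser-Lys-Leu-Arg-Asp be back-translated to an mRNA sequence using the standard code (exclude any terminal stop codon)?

Thr: 4 codons.
Ser: 6 codons.
Lys: 2 codons.
Leu: 6 codons.
Arg: 6 codons.
Asp: 2 codons.
4 × 6 × 2 × 6 × 6 × 2 = 3456.

3456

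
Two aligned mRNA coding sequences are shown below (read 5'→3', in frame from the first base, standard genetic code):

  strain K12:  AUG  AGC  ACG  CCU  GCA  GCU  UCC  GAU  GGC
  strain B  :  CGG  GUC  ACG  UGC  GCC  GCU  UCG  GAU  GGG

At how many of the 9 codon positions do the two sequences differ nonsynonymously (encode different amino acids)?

Codon 1: AUG Met / CGG Arg — nonsynonymous.
Codon 2: AGC Ser / GUC Val — nonsynonymous.
Codon 3: ACG Thr / ACG Thr — identical.
Codon 4: CCU Pro / UGC Cys — nonsynonymous.
Codon 5: GCA Ala / GCC Ala — synonymous.
Codon 6: GCU Ala / GCU Ala — identical.
Codon 7: UCC Ser / UCG Ser — synonymous.
Codon 8: GAU Asp / GAU Asp — identical.
Codon 9: GGC Gly / GGG Gly — synonymous.
Nonsynonymous differences: 3.

3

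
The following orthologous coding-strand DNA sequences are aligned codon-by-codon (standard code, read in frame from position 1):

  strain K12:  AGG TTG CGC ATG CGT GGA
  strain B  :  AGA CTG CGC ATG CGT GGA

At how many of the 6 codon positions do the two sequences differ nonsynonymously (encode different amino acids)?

0

Codon 1: AGG Arg / AGA Arg — synonymous.
Codon 2: TTG Leu / CTG Leu — synonymous.
Codon 3: CGC Arg / CGC Arg — identical.
Codon 4: ATG Met / ATG Met — identical.
Codon 5: CGT Arg / CGT Arg — identical.
Codon 6: GGA Gly / GGA Gly — identical.
Nonsynonymous differences: 0.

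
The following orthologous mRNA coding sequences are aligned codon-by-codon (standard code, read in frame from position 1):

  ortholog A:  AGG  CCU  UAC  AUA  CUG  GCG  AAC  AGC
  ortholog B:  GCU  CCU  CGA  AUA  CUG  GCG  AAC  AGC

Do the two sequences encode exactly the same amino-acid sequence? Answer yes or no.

no

Codon 1: AGG Arg / GCU Ala — nonsynonymous.
Codon 2: CCU Pro / CCU Pro — identical.
Codon 3: UAC Tyr / CGA Arg — nonsynonymous.
Codon 4: AUA Ile / AUA Ile — identical.
Codon 5: CUG Leu / CUG Leu — identical.
Codon 6: GCG Ala / GCG Ala — identical.
Codon 7: AAC Asn / AAC Asn — identical.
Codon 8: AGC Ser / AGC Ser — identical.
Nonsynonymous differences: 2 → different protein.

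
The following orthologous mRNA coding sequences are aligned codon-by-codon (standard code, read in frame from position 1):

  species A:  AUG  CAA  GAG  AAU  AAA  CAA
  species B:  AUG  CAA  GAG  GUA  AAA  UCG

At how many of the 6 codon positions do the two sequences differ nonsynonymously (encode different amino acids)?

Codon 1: AUG Met / AUG Met — identical.
Codon 2: CAA Gln / CAA Gln — identical.
Codon 3: GAG Glu / GAG Glu — identical.
Codon 4: AAU Asn / GUA Val — nonsynonymous.
Codon 5: AAA Lys / AAA Lys — identical.
Codon 6: CAA Gln / UCG Ser — nonsynonymous.
Nonsynonymous differences: 2.

2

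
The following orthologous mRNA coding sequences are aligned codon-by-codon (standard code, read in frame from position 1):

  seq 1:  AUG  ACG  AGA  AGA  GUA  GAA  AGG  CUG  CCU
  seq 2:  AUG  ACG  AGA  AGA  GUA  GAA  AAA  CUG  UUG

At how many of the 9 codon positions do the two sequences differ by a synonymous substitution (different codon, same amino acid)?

0

Codon 1: AUG Met / AUG Met — identical.
Codon 2: ACG Thr / ACG Thr — identical.
Codon 3: AGA Arg / AGA Arg — identical.
Codon 4: AGA Arg / AGA Arg — identical.
Codon 5: GUA Val / GUA Val — identical.
Codon 6: GAA Glu / GAA Glu — identical.
Codon 7: AGG Arg / AAA Lys — nonsynonymous.
Codon 8: CUG Leu / CUG Leu — identical.
Codon 9: CCU Pro / UUG Leu — nonsynonymous.
Synonymous differences: 0.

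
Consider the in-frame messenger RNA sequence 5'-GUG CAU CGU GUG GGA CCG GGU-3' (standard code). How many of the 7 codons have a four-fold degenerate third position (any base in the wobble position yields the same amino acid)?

6

Codon 1 GUG (Val): third position 4-fold.
Codon 2 CAU (His): third position 2-fold.
Codon 3 CGU (Arg): third position 4-fold.
Codon 4 GUG (Val): third position 4-fold.
Codon 5 GGA (Gly): third position 4-fold.
Codon 6 CCG (Pro): third position 4-fold.
Codon 7 GGU (Gly): third position 4-fold.
Four-fold degenerate third positions: 6.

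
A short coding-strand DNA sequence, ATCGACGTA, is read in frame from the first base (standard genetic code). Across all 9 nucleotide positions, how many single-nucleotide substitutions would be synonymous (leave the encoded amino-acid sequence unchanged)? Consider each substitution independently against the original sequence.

6

Codon 1 (ATC, Ile): 2 synonymous substitutions.
Codon 2 (GAC, Asp): 1 synonymous substitution.
Codon 3 (GTA, Val): 3 synonymous substitutions.
Total: 2 + 1 + 3 = 6.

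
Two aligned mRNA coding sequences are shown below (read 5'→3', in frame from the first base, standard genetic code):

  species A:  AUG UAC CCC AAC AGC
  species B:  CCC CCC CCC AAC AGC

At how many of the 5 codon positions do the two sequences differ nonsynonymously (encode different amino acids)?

Codon 1: AUG Met / CCC Pro — nonsynonymous.
Codon 2: UAC Tyr / CCC Pro — nonsynonymous.
Codon 3: CCC Pro / CCC Pro — identical.
Codon 4: AAC Asn / AAC Asn — identical.
Codon 5: AGC Ser / AGC Ser — identical.
Nonsynonymous differences: 2.

2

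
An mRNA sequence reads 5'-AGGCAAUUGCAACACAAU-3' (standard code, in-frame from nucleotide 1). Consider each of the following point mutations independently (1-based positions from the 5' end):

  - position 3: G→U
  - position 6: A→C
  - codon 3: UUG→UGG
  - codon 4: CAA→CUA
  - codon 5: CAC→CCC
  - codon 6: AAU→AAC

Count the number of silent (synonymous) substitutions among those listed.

1

Codon 1: AGG (Arg) → AGU (Ser) — missense.
Codon 2: CAA (Gln) → CAC (His) — missense.
Codon 3: UUG (Leu) → UGG (Trp) — missense.
Codon 4: CAA (Gln) → CUA (Leu) — missense.
Codon 5: CAC (His) → CCC (Pro) — missense.
Codon 6: AAU (Asn) → AAC (Asn) — synonymous.
Synonymous: 1 of 6.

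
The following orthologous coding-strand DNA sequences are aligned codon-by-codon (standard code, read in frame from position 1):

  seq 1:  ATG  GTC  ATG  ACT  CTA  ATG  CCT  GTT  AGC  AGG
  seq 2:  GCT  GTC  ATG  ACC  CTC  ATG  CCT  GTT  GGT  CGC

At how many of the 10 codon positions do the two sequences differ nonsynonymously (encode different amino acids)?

Codon 1: ATG Met / GCT Ala — nonsynonymous.
Codon 2: GTC Val / GTC Val — identical.
Codon 3: ATG Met / ATG Met — identical.
Codon 4: ACT Thr / ACC Thr — synonymous.
Codon 5: CTA Leu / CTC Leu — synonymous.
Codon 6: ATG Met / ATG Met — identical.
Codon 7: CCT Pro / CCT Pro — identical.
Codon 8: GTT Val / GTT Val — identical.
Codon 9: AGC Ser / GGT Gly — nonsynonymous.
Codon 10: AGG Arg / CGC Arg — synonymous.
Nonsynonymous differences: 2.

2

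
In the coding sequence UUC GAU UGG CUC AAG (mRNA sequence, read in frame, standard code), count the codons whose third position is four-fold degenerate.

Codon 1 UUC (Phe): third position 2-fold.
Codon 2 GAU (Asp): third position 2-fold.
Codon 3 UGG (Trp): third position 1-fold.
Codon 4 CUC (Leu): third position 4-fold.
Codon 5 AAG (Lys): third position 2-fold.
Four-fold degenerate third positions: 1.

1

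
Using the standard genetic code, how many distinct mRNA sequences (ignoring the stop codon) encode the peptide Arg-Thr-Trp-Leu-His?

Arg: 6 codons.
Thr: 4 codons.
Trp: 1 codon.
Leu: 6 codons.
His: 2 codons.
6 × 4 × 1 × 6 × 2 = 288.

288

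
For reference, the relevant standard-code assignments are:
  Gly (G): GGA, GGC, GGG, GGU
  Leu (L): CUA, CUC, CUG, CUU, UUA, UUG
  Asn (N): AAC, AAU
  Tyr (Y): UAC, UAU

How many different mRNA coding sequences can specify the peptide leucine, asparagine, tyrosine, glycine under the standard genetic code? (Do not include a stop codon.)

Leu: 6 codons.
Asn: 2 codons.
Tyr: 2 codons.
Gly: 4 codons.
6 × 2 × 2 × 4 = 96.

96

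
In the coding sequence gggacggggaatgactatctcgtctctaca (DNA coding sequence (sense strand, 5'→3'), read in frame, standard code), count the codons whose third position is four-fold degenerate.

7

Codon 1 GGG (Gly): third position 4-fold.
Codon 2 ACG (Thr): third position 4-fold.
Codon 3 GGG (Gly): third position 4-fold.
Codon 4 AAT (Asn): third position 2-fold.
Codon 5 GAC (Asp): third position 2-fold.
Codon 6 TAT (Tyr): third position 2-fold.
Codon 7 CTC (Leu): third position 4-fold.
Codon 8 GTC (Val): third position 4-fold.
Codon 9 TCT (Ser): third position 4-fold.
Codon 10 ACA (Thr): third position 4-fold.
Four-fold degenerate third positions: 7.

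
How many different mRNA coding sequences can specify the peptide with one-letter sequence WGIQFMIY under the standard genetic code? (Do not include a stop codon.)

288

Trp: 1 codon.
Gly: 4 codons.
Ile: 3 codons.
Gln: 2 codons.
Phe: 2 codons.
Met: 1 codon.
Ile: 3 codons.
Tyr: 2 codons.
1 × 4 × 3 × 2 × 2 × 1 × 3 × 2 = 288.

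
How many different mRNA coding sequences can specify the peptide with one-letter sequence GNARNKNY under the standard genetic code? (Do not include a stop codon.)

3072

Gly: 4 codons.
Asn: 2 codons.
Ala: 4 codons.
Arg: 6 codons.
Asn: 2 codons.
Lys: 2 codons.
Asn: 2 codons.
Tyr: 2 codons.
4 × 2 × 4 × 6 × 2 × 2 × 2 × 2 = 3072.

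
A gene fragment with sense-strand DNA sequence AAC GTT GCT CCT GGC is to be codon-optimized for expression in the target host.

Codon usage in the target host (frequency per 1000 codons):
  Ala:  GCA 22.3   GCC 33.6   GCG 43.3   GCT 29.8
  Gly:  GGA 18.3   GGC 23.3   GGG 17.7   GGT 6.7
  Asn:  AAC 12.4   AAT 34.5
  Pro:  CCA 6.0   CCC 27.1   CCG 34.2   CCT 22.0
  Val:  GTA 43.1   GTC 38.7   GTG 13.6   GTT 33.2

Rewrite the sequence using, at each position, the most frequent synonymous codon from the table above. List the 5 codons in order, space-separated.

AAT GTA GCG CCG GGC

Codon 1 (Asn): best is AAT at 34.5.
Codon 2 (Val): best is GTA at 43.1.
Codon 3 (Ala): best is GCG at 43.3.
Codon 4 (Pro): best is CCG at 34.2.
Codon 5 (Gly): best is GGC at 23.3.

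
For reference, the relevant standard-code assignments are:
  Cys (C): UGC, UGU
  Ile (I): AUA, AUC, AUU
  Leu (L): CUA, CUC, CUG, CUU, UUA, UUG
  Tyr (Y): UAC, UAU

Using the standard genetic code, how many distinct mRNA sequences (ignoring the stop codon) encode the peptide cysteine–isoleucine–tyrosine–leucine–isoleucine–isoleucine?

Cys: 2 codons.
Ile: 3 codons.
Tyr: 2 codons.
Leu: 6 codons.
Ile: 3 codons.
Ile: 3 codons.
2 × 3 × 2 × 6 × 3 × 3 = 648.

648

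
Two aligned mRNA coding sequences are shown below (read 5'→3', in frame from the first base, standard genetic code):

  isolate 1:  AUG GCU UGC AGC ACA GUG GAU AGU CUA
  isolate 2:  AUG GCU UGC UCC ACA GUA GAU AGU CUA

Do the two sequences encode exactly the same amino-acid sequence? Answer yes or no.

Codon 1: AUG Met / AUG Met — identical.
Codon 2: GCU Ala / GCU Ala — identical.
Codon 3: UGC Cys / UGC Cys — identical.
Codon 4: AGC Ser / UCC Ser — synonymous.
Codon 5: ACA Thr / ACA Thr — identical.
Codon 6: GUG Val / GUA Val — synonymous.
Codon 7: GAU Asp / GAU Asp — identical.
Codon 8: AGU Ser / AGU Ser — identical.
Codon 9: CUA Leu / CUA Leu — identical.
Nonsynonymous differences: 0 → same protein.

yes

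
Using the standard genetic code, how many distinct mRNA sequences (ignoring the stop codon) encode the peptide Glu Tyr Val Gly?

64

Glu: 2 codons.
Tyr: 2 codons.
Val: 4 codons.
Gly: 4 codons.
2 × 2 × 4 × 4 = 64.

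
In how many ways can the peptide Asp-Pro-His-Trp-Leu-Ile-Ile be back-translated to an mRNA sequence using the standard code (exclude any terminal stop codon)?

864

Asp: 2 codons.
Pro: 4 codons.
His: 2 codons.
Trp: 1 codon.
Leu: 6 codons.
Ile: 3 codons.
Ile: 3 codons.
2 × 4 × 2 × 1 × 6 × 3 × 3 = 864.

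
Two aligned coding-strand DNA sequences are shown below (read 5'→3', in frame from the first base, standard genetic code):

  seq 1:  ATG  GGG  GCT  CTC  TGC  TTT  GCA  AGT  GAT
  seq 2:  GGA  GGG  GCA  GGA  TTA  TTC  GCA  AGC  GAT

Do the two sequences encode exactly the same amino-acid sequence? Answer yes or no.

Codon 1: ATG Met / GGA Gly — nonsynonymous.
Codon 2: GGG Gly / GGG Gly — identical.
Codon 3: GCT Ala / GCA Ala — synonymous.
Codon 4: CTC Leu / GGA Gly — nonsynonymous.
Codon 5: TGC Cys / TTA Leu — nonsynonymous.
Codon 6: TTT Phe / TTC Phe — synonymous.
Codon 7: GCA Ala / GCA Ala — identical.
Codon 8: AGT Ser / AGC Ser — synonymous.
Codon 9: GAT Asp / GAT Asp — identical.
Nonsynonymous differences: 3 → different protein.

no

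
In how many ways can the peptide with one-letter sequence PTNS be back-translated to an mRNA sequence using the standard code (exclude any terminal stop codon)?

192

Pro: 4 codons.
Thr: 4 codons.
Asn: 2 codons.
Ser: 6 codons.
4 × 4 × 2 × 6 = 192.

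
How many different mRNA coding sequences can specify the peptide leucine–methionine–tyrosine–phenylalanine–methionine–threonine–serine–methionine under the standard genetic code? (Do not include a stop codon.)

Leu: 6 codons.
Met: 1 codon.
Tyr: 2 codons.
Phe: 2 codons.
Met: 1 codon.
Thr: 4 codons.
Ser: 6 codons.
Met: 1 codon.
6 × 1 × 2 × 2 × 1 × 4 × 6 × 1 = 576.

576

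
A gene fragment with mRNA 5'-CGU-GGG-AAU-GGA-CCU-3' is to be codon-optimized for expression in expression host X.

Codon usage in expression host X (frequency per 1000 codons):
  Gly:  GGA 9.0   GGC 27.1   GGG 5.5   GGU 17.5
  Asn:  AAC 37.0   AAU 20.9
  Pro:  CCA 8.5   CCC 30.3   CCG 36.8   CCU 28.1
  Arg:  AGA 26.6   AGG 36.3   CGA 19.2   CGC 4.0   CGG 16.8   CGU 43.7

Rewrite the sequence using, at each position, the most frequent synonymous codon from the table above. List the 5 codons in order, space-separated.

Codon 1 (Arg): best is CGU at 43.7.
Codon 2 (Gly): best is GGC at 27.1.
Codon 3 (Asn): best is AAC at 37.0.
Codon 4 (Gly): best is GGC at 27.1.
Codon 5 (Pro): best is CCG at 36.8.

CGU GGC AAC GGC CCG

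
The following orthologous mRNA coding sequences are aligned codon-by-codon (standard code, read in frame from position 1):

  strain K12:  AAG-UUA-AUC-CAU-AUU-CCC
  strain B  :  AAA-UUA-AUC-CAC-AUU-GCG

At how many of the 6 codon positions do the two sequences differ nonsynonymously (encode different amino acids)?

Codon 1: AAG Lys / AAA Lys — synonymous.
Codon 2: UUA Leu / UUA Leu — identical.
Codon 3: AUC Ile / AUC Ile — identical.
Codon 4: CAU His / CAC His — synonymous.
Codon 5: AUU Ile / AUU Ile — identical.
Codon 6: CCC Pro / GCG Ala — nonsynonymous.
Nonsynonymous differences: 1.

1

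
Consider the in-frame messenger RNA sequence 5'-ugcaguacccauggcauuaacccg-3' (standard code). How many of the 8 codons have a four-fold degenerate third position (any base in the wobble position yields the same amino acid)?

Codon 1 UGC (Cys): third position 2-fold.
Codon 2 AGU (Ser): third position 2-fold.
Codon 3 ACC (Thr): third position 4-fold.
Codon 4 CAU (His): third position 2-fold.
Codon 5 GGC (Gly): third position 4-fold.
Codon 6 AUU (Ile): third position 3-fold.
Codon 7 AAC (Asn): third position 2-fold.
Codon 8 CCG (Pro): third position 4-fold.
Four-fold degenerate third positions: 3.

3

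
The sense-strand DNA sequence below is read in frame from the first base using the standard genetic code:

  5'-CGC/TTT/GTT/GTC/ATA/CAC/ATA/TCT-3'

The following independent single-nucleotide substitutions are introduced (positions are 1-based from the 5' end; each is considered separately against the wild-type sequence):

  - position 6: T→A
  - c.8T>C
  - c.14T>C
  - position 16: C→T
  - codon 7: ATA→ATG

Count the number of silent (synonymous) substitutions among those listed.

Codon 2: TTT (Phe) → TTA (Leu) — missense.
Codon 3: GTT (Val) → GCT (Ala) — missense.
Codon 5: ATA (Ile) → ACA (Thr) — missense.
Codon 6: CAC (His) → TAC (Tyr) — missense.
Codon 7: ATA (Ile) → ATG (Met) — missense.
Synonymous: 0 of 5.

0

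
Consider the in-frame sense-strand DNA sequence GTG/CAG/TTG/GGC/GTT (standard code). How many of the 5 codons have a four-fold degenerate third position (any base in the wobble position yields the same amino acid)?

Codon 1 GTG (Val): third position 4-fold.
Codon 2 CAG (Gln): third position 2-fold.
Codon 3 TTG (Leu): third position 2-fold.
Codon 4 GGC (Gly): third position 4-fold.
Codon 5 GTT (Val): third position 4-fold.
Four-fold degenerate third positions: 3.

3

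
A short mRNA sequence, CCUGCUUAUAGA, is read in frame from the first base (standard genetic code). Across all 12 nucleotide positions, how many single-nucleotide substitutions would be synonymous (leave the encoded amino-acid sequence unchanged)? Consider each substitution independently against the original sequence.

Codon 1 (CCU, Pro): 3 synonymous substitutions.
Codon 2 (GCU, Ala): 3 synonymous substitutions.
Codon 3 (UAU, Tyr): 1 synonymous substitution.
Codon 4 (AGA, Arg): 2 synonymous substitutions.
Total: 3 + 3 + 1 + 2 = 9.

9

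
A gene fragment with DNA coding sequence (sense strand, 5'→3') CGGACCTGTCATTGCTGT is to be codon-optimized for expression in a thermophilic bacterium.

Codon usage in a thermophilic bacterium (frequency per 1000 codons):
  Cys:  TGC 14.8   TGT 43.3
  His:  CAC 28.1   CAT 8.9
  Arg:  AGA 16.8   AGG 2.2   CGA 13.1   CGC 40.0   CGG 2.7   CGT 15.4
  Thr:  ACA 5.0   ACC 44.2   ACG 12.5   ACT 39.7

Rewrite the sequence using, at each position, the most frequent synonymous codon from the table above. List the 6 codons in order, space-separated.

Codon 1 (Arg): best is CGC at 40.0.
Codon 2 (Thr): best is ACC at 44.2.
Codon 3 (Cys): best is TGT at 43.3.
Codon 4 (His): best is CAC at 28.1.
Codon 5 (Cys): best is TGT at 43.3.
Codon 6 (Cys): best is TGT at 43.3.

CGC ACC TGT CAC TGT TGT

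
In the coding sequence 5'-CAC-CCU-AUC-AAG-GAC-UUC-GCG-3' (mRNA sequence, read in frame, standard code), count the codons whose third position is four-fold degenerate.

2

Codon 1 CAC (His): third position 2-fold.
Codon 2 CCU (Pro): third position 4-fold.
Codon 3 AUC (Ile): third position 3-fold.
Codon 4 AAG (Lys): third position 2-fold.
Codon 5 GAC (Asp): third position 2-fold.
Codon 6 UUC (Phe): third position 2-fold.
Codon 7 GCG (Ala): third position 4-fold.
Four-fold degenerate third positions: 2.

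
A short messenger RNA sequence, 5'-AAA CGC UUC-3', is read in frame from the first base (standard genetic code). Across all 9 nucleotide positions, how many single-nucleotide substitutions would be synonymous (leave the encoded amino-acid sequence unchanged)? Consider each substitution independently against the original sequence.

Codon 1 (AAA, Lys): 1 synonymous substitution.
Codon 2 (CGC, Arg): 3 synonymous substitutions.
Codon 3 (UUC, Phe): 1 synonymous substitution.
Total: 1 + 3 + 1 = 5.

5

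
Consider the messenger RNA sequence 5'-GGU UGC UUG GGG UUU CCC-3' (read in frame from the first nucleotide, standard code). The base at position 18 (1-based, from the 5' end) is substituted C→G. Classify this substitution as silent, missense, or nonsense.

Position 18 falls in codon 6: CCC → Pro.
After the substitution the codon is CCG → Pro.
Both encode Pro, so the change is synonymous.

silent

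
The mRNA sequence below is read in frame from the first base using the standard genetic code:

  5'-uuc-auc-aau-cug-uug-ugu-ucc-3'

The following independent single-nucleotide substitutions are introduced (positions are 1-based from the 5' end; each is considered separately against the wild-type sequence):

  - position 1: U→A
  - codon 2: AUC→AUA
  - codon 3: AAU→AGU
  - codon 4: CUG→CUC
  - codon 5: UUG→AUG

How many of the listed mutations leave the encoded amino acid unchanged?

2

Codon 1: UUC (Phe) → AUC (Ile) — missense.
Codon 2: AUC (Ile) → AUA (Ile) — synonymous.
Codon 3: AAU (Asn) → AGU (Ser) — missense.
Codon 4: CUG (Leu) → CUC (Leu) — synonymous.
Codon 5: UUG (Leu) → AUG (Met) — missense.
Synonymous: 2 of 5.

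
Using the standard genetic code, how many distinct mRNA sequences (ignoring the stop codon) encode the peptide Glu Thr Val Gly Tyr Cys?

512

Glu: 2 codons.
Thr: 4 codons.
Val: 4 codons.
Gly: 4 codons.
Tyr: 2 codons.
Cys: 2 codons.
2 × 4 × 4 × 4 × 2 × 2 = 512.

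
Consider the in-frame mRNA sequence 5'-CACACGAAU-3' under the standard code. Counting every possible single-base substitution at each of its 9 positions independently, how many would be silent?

5

Codon 1 (CAC, His): 1 synonymous substitution.
Codon 2 (ACG, Thr): 3 synonymous substitutions.
Codon 3 (AAU, Asn): 1 synonymous substitution.
Total: 1 + 3 + 1 = 5.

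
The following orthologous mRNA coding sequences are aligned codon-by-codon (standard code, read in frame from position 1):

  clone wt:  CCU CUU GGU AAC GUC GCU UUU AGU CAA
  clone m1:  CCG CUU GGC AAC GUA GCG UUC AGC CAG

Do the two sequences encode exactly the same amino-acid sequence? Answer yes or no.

yes

Codon 1: CCU Pro / CCG Pro — synonymous.
Codon 2: CUU Leu / CUU Leu — identical.
Codon 3: GGU Gly / GGC Gly — synonymous.
Codon 4: AAC Asn / AAC Asn — identical.
Codon 5: GUC Val / GUA Val — synonymous.
Codon 6: GCU Ala / GCG Ala — synonymous.
Codon 7: UUU Phe / UUC Phe — synonymous.
Codon 8: AGU Ser / AGC Ser — synonymous.
Codon 9: CAA Gln / CAG Gln — synonymous.
Nonsynonymous differences: 0 → same protein.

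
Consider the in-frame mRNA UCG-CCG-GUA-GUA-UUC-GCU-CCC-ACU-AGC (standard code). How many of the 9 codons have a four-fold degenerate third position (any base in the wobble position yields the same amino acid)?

7

Codon 1 UCG (Ser): third position 4-fold.
Codon 2 CCG (Pro): third position 4-fold.
Codon 3 GUA (Val): third position 4-fold.
Codon 4 GUA (Val): third position 4-fold.
Codon 5 UUC (Phe): third position 2-fold.
Codon 6 GCU (Ala): third position 4-fold.
Codon 7 CCC (Pro): third position 4-fold.
Codon 8 ACU (Thr): third position 4-fold.
Codon 9 AGC (Ser): third position 2-fold.
Four-fold degenerate third positions: 7.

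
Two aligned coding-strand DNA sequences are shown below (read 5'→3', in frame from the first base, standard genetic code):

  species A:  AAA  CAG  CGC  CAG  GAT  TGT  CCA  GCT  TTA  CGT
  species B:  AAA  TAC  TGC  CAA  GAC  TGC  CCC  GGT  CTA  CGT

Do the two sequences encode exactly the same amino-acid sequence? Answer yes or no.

no

Codon 1: AAA Lys / AAA Lys — identical.
Codon 2: CAG Gln / TAC Tyr — nonsynonymous.
Codon 3: CGC Arg / TGC Cys — nonsynonymous.
Codon 4: CAG Gln / CAA Gln — synonymous.
Codon 5: GAT Asp / GAC Asp — synonymous.
Codon 6: TGT Cys / TGC Cys — synonymous.
Codon 7: CCA Pro / CCC Pro — synonymous.
Codon 8: GCT Ala / GGT Gly — nonsynonymous.
Codon 9: TTA Leu / CTA Leu — synonymous.
Codon 10: CGT Arg / CGT Arg — identical.
Nonsynonymous differences: 3 → different protein.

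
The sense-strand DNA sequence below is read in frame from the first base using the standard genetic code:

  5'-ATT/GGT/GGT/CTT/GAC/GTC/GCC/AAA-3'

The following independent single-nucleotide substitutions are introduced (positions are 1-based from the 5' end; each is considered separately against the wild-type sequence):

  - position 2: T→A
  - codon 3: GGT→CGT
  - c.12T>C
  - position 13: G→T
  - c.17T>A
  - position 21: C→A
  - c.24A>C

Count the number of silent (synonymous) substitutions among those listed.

Codon 1: ATT (Ile) → AAT (Asn) — missense.
Codon 3: GGT (Gly) → CGT (Arg) — missense.
Codon 4: CTT (Leu) → CTC (Leu) — synonymous.
Codon 5: GAC (Asp) → TAC (Tyr) — missense.
Codon 6: GTC (Val) → GAC (Asp) — missense.
Codon 7: GCC (Ala) → GCA (Ala) — synonymous.
Codon 8: AAA (Lys) → AAC (Asn) — missense.
Synonymous: 2 of 7.

2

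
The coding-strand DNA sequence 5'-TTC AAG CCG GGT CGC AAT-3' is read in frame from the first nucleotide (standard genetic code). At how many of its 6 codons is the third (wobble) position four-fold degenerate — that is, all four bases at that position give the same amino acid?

3

Codon 1 TTC (Phe): third position 2-fold.
Codon 2 AAG (Lys): third position 2-fold.
Codon 3 CCG (Pro): third position 4-fold.
Codon 4 GGT (Gly): third position 4-fold.
Codon 5 CGC (Arg): third position 4-fold.
Codon 6 AAT (Asn): third position 2-fold.
Four-fold degenerate third positions: 3.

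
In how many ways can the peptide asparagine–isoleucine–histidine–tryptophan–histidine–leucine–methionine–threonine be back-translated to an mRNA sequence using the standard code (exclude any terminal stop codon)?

576

Asn: 2 codons.
Ile: 3 codons.
His: 2 codons.
Trp: 1 codon.
His: 2 codons.
Leu: 6 codons.
Met: 1 codon.
Thr: 4 codons.
2 × 3 × 2 × 1 × 2 × 6 × 1 × 4 = 576.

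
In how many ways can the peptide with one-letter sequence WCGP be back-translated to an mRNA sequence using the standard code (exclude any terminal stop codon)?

Trp: 1 codon.
Cys: 2 codons.
Gly: 4 codons.
Pro: 4 codons.
1 × 2 × 4 × 4 = 32.

32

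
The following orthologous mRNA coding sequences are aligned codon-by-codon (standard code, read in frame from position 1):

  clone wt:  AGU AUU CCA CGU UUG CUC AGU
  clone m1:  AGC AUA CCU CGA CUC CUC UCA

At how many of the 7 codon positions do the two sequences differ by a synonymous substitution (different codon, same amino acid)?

Codon 1: AGU Ser / AGC Ser — synonymous.
Codon 2: AUU Ile / AUA Ile — synonymous.
Codon 3: CCA Pro / CCU Pro — synonymous.
Codon 4: CGU Arg / CGA Arg — synonymous.
Codon 5: UUG Leu / CUC Leu — synonymous.
Codon 6: CUC Leu / CUC Leu — identical.
Codon 7: AGU Ser / UCA Ser — synonymous.
Synonymous differences: 6.

6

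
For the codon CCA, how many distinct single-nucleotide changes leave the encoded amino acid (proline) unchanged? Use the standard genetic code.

Position 1: none → 0 synonymous.
Position 2: none → 0 synonymous.
Position 3: CCU, CCC, CCG → 3 synonymous.
Total: 0 + 0 + 3 = 3.

3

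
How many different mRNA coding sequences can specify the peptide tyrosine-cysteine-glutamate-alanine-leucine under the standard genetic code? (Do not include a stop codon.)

Tyr: 2 codons.
Cys: 2 codons.
Glu: 2 codons.
Ala: 4 codons.
Leu: 6 codons.
2 × 2 × 2 × 4 × 6 = 192.

192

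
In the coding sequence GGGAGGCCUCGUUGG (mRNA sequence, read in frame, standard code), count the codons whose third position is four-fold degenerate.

3

Codon 1 GGG (Gly): third position 4-fold.
Codon 2 AGG (Arg): third position 2-fold.
Codon 3 CCU (Pro): third position 4-fold.
Codon 4 CGU (Arg): third position 4-fold.
Codon 5 UGG (Trp): third position 1-fold.
Four-fold degenerate third positions: 3.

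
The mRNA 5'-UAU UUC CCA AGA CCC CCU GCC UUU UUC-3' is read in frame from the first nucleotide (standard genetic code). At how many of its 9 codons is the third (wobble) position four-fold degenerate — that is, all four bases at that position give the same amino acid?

4

Codon 1 UAU (Tyr): third position 2-fold.
Codon 2 UUC (Phe): third position 2-fold.
Codon 3 CCA (Pro): third position 4-fold.
Codon 4 AGA (Arg): third position 2-fold.
Codon 5 CCC (Pro): third position 4-fold.
Codon 6 CCU (Pro): third position 4-fold.
Codon 7 GCC (Ala): third position 4-fold.
Codon 8 UUU (Phe): third position 2-fold.
Codon 9 UUC (Phe): third position 2-fold.
Four-fold degenerate third positions: 4.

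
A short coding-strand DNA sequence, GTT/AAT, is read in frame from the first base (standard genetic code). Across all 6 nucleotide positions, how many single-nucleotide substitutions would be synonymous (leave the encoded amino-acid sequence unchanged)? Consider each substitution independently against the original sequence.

Codon 1 (GTT, Val): 3 synonymous substitutions.
Codon 2 (AAT, Asn): 1 synonymous substitution.
Total: 3 + 1 = 4.

4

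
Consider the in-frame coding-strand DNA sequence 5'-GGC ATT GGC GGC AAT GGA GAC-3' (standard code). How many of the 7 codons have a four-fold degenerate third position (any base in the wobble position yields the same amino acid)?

Codon 1 GGC (Gly): third position 4-fold.
Codon 2 ATT (Ile): third position 3-fold.
Codon 3 GGC (Gly): third position 4-fold.
Codon 4 GGC (Gly): third position 4-fold.
Codon 5 AAT (Asn): third position 2-fold.
Codon 6 GGA (Gly): third position 4-fold.
Codon 7 GAC (Asp): third position 2-fold.
Four-fold degenerate third positions: 4.

4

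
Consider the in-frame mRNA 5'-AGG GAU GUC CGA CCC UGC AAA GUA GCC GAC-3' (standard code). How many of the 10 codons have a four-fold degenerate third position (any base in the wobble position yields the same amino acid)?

Codon 1 AGG (Arg): third position 2-fold.
Codon 2 GAU (Asp): third position 2-fold.
Codon 3 GUC (Val): third position 4-fold.
Codon 4 CGA (Arg): third position 4-fold.
Codon 5 CCC (Pro): third position 4-fold.
Codon 6 UGC (Cys): third position 2-fold.
Codon 7 AAA (Lys): third position 2-fold.
Codon 8 GUA (Val): third position 4-fold.
Codon 9 GCC (Ala): third position 4-fold.
Codon 10 GAC (Asp): third position 2-fold.
Four-fold degenerate third positions: 5.

5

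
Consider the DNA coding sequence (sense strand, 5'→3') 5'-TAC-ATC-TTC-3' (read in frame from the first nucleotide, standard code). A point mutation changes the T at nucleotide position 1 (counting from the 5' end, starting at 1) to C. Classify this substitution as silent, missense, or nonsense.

Position 1 falls in codon 1: TAC → Tyr.
After the substitution the codon is CAC → His.
Tyr ≠ His, so this is a missense mutation.

missense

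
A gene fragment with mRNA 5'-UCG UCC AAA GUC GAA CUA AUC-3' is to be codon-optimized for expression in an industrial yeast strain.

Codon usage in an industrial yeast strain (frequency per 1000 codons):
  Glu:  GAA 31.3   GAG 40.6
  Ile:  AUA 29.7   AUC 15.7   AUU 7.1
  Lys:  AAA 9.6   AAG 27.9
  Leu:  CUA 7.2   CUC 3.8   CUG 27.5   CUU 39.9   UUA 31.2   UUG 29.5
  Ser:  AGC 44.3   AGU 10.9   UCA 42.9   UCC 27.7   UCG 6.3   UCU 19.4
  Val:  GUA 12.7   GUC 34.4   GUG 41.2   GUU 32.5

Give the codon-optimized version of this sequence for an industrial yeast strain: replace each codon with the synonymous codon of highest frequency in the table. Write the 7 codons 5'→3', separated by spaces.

Codon 1 (Ser): best is AGC at 44.3.
Codon 2 (Ser): best is AGC at 44.3.
Codon 3 (Lys): best is AAG at 27.9.
Codon 4 (Val): best is GUG at 41.2.
Codon 5 (Glu): best is GAG at 40.6.
Codon 6 (Leu): best is CUU at 39.9.
Codon 7 (Ile): best is AUA at 29.7.

AGC AGC AAG GUG GAG CUU AUA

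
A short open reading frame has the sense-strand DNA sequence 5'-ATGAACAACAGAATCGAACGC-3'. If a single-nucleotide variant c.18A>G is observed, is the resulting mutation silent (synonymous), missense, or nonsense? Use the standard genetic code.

silent

Position 18 falls in codon 6: GAA → Glu.
After the substitution the codon is GAG → Glu.
Both encode Glu, so the change is synonymous.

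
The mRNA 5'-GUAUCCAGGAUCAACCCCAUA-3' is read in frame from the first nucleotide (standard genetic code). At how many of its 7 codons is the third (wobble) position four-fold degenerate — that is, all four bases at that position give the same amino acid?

3

Codon 1 GUA (Val): third position 4-fold.
Codon 2 UCC (Ser): third position 4-fold.
Codon 3 AGG (Arg): third position 2-fold.
Codon 4 AUC (Ile): third position 3-fold.
Codon 5 AAC (Asn): third position 2-fold.
Codon 6 CCC (Pro): third position 4-fold.
Codon 7 AUA (Ile): third position 3-fold.
Four-fold degenerate third positions: 3.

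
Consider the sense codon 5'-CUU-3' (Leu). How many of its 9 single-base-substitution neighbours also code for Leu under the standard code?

Position 1: none → 0 synonymous.
Position 2: none → 0 synonymous.
Position 3: CUC, CUA, CUG → 3 synonymous.
Total: 0 + 0 + 3 = 3.

3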